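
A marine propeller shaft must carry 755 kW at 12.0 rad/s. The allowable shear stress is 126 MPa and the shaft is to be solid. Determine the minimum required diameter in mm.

ω = 12.0 rad/s, so T = P/ω = 755×10³ / 12.00 = 62920 N·m.
For a solid shaft τ_max = 16T/(πd³), so d = (16T/(π τ_allow))^(1/3) = (16·62920/(π·1.26×10^8))^(1/3) = 0.1365 m.

136 mm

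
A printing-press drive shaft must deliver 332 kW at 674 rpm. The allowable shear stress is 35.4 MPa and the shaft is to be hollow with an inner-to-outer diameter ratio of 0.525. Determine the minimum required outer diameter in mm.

90.1 mm

ω = 2π·674/60 = 70.58 rad/s, so T = P/ω = 332×10³ / 70.58 = 4704 N·m.
For a hollow shaft with d_i/d_o = 0.525: τ_max = 16T/(π d_o³ (1−k⁴)), so d_o = [16T/(π τ_allow (1−k⁴))]^(1/3) = [16·4704/(π·3.54×10^7·0.9240)]^(1/3) = 0.09014 m.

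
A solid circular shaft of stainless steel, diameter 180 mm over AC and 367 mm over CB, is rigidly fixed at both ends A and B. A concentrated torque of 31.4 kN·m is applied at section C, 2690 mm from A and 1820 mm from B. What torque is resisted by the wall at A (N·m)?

Compatibility: T_A·a/J_AC = T_B·b/J_CB with T_A + T_B = T₀.
J_AC = 1.03×10^-4 m⁴, J_CB = 1.78×10^-3 m⁴, so T_A = T₀·(J_AC/a)/((J_AC/a)+(J_CB/b)) = 1183 N·m, T_B = 30220 N·m.

1180 N·m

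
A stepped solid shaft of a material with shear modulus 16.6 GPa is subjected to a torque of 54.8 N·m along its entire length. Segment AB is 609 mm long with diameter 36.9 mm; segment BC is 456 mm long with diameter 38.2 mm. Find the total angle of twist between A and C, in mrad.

J_AB = π(0.0369)⁴/32 = 1.82×10^-7 m⁴; J_BC = π(0.0382)⁴/32 = 2.09×10^-7 m⁴.
θ = (T/G)·Σ L_i/J_i = (54.80/16.6×10⁹)·(0.609/1.82×10^-7 + 0.456/2.09×10^-7) = 0.01825 rad.

18.2 mrad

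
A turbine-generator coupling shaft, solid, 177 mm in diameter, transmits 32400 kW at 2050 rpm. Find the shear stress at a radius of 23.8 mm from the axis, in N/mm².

ω = 2π·2050/60 = 214.7 rad/s, so T = P/ω = 32400×10³ / 214.7 = 150900 N·m.
J = πd⁴/32 = π(0.177)⁴/32 = 9.636×10^-5 m⁴.
Shear stress varies linearly with radius: τ = T·r/J = 150900 × 0.0238 / 9.636×10^-5 = 3.728×10^7 Pa.

37.3 N/mm²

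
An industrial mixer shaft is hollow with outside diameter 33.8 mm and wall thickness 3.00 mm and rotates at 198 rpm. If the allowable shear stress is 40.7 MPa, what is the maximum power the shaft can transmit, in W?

J = π(d_o⁴ − d_i⁴)/32 = π(0.0338⁴ − 0.0278⁴)/32 = 6.950×10^-8 m⁴.
T_max = τ_allow·J/r = 4.07×10^7 × 6.950×10^-8 / 0.0169 = 167.4 N·m.
ω = 2π·198/60 = 20.73 rad/s, so P_max = T_max·ω = 3470 W.

3470 W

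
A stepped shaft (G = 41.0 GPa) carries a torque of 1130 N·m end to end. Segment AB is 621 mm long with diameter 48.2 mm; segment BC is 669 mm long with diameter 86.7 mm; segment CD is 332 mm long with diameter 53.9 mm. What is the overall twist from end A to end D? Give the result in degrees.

2.67°

J_AB = π(0.0482)⁴/32 = 5.30×10^-7 m⁴; J_BC = π(0.0867)⁴/32 = 5.55×10^-6 m⁴; J_CD = π(0.0539)⁴/32 = 8.29×10^-7 m⁴.
θ = (T/G)·Σ L_i/J_i = (1130/41.0×10⁹)·(0.621/5.30×10^-7 + 0.669/5.55×10^-6 + 0.332/8.29×10^-7) = 0.04667 rad.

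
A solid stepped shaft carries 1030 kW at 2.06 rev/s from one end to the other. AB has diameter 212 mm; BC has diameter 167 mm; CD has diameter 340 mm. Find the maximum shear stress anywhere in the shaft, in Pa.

ω = 2π·2.06 = 12.94 rad/s, so T = P/ω = 1030×10³ / 12.94 = 79580 N·m.
Under the same torque, τ_max = 16T/(πd³) is largest where d is smallest — segment BC (d = 167 mm).
τ_max = 16·79580/(π·(0.167)³) = 8.702×10^7 Pa.

8.70e7 Pa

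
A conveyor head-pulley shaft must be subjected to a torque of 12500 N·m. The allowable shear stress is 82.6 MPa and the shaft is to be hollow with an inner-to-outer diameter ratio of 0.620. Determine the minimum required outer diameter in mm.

96.7 mm

For a hollow shaft with d_i/d_o = 0.620: τ_max = 16T/(π d_o³ (1−k⁴)), so d_o = [16T/(π τ_allow (1−k⁴))]^(1/3) = [16·12500/(π·8.26×10^7·0.8522)]^(1/3) = 0.09670 m.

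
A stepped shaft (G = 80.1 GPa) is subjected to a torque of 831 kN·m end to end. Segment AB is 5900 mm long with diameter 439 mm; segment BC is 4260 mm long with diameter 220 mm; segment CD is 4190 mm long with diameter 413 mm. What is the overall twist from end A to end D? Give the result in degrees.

12.8°

J_AB = π(0.439)⁴/32 = 3.65×10^-3 m⁴; J_BC = π(0.220)⁴/32 = 2.30×10^-4 m⁴; J_CD = π(0.413)⁴/32 = 2.86×10^-3 m⁴.
θ = (T/G)·Σ L_i/J_i = (831000/80.1×10⁹)·(5.90/3.65×10^-3 + 4.26/2.30×10^-4 + 4.19/2.86×10^-3) = 0.2242 rad.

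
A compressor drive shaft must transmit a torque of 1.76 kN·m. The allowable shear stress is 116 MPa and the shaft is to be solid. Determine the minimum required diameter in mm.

42.6 mm

For a solid shaft τ_max = 16T/(πd³), so d = (16T/(π τ_allow))^(1/3) = (16·1760/(π·1.16×10^8))^(1/3) = 0.04259 m.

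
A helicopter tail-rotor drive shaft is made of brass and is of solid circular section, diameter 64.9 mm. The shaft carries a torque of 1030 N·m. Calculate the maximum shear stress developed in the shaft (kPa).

19200 kPa

J = πd⁴/32 = π(0.0649)⁴/32 = 1.742×10^-6 m⁴.
τ_max = T·r/J = 1030 × 0.0324 / 1.742×10^-6 = 1.919×10^7 Pa.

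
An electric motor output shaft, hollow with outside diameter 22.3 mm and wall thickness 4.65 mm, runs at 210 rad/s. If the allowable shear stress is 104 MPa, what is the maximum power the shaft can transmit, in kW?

42.1 kW

J = π(d_o⁴ − d_i⁴)/32 = π(0.0223⁴ − 0.0130⁴)/32 = 2.147×10^-8 m⁴.
T_max = τ_allow·J/r = 1.04×10^8 × 2.147×10^-8 / 0.0112 = 200.3 N·m.
ω = 210 rad/s, so P_max = T_max·ω = 4.206×10^4 W.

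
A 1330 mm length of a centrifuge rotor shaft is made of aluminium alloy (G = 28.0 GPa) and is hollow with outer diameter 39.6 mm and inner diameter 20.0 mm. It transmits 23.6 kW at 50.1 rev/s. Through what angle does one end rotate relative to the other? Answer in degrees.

0.904°

ω = 2π·50.1 = 314.8 rad/s, so T = P/ω = 23.6×10³ / 314.8 = 74.97 N·m.
J = π(d_o⁴ − d_i⁴)/32 = π(0.0396⁴ − 0.0200⁴)/32 = 2.257×10^-7 m⁴.
θ = T·L/(G·J) = 74.97 × 1.33 / (28.0×10⁹ × 2.257×10^-7) = 0.01578 rad.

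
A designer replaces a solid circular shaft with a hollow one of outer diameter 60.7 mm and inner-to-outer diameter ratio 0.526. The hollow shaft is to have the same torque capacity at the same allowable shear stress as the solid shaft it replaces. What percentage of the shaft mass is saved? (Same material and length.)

23.7 %

Equal τ_max and T ⇒ the solid shaft needs d_s³ = d_o³(1−k⁴), so d_s = 60.7·(1−0.526⁴)^(1/3) = 59.11 mm.
Area ratio A_h/A_s = d_o²(1−k²)/d_s² = (1−k²)/(1−k⁴)^(2/3) = 0.7628.
Mass saving = 1 − 0.7628 = 23.7 %.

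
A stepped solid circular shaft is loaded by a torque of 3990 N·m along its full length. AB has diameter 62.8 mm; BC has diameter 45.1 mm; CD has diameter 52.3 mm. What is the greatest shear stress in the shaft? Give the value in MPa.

Under the same torque, τ_max = 16T/(πd³) is largest where d is smallest — segment BC (d = 45.1 mm).
τ_max = 16·3990/(π·(0.0451)³) = 2.215×10^8 Pa.

222 MPa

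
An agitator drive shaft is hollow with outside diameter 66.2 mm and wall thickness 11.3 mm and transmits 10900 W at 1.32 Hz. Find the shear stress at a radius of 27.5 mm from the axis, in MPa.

ω = 2π·1.32 = 8.294 rad/s, so T = P/ω = 10900 / 8.294 = 1314 N·m.
J = π(d_o⁴ − d_i⁴)/32 = π(0.0662⁴ − 0.0436⁴)/32 = 1.531×10^-6 m⁴.
Shear stress varies linearly with radius: τ = T·r/J = 1314 × 0.0275 / 1.531×10^-6 = 2.361×10^7 Pa.

23.6 MPa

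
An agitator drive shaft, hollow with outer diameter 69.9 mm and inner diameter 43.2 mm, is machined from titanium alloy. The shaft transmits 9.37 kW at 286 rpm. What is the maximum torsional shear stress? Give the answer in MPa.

5.46 MPa

ω = 2π·286/60 = 29.95 rad/s, so T = P/ω = 9.37×10³ / 29.95 = 312.9 N·m.
J = π(d_o⁴ − d_i⁴)/32 = π(0.0699⁴ − 0.0432⁴)/32 = 2.002×10^-6 m⁴.
τ_max = T·r/J = 312.9 × 0.0350 / 2.002×10^-6 = 5.462×10^6 Pa.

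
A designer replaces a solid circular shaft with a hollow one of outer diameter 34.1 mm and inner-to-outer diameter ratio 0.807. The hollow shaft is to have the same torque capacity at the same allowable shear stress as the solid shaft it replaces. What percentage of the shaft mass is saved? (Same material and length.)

Equal τ_max and T ⇒ the solid shaft needs d_s³ = d_o³(1−k⁴), so d_s = 34.1·(1−0.807⁴)^(1/3) = 28.37 mm.
Area ratio A_h/A_s = d_o²(1−k²)/d_s² = (1−k²)/(1−k⁴)^(2/3) = 0.5038.
Mass saving = 1 − 0.5038 = 49.6 %.

49.6 %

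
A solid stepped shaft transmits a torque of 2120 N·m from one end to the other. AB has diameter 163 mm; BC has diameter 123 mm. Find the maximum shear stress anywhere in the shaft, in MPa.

5.80 MPa

Under the same torque, τ_max = 16T/(πd³) is largest where d is smallest — segment BC (d = 123 mm).
τ_max = 16·2120/(π·(0.123)³) = 5.802×10^6 Pa.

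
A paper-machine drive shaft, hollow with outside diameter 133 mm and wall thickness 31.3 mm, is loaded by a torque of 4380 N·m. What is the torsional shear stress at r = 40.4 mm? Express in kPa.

J = π(d_o⁴ − d_i⁴)/32 = π(0.133⁴ − 0.0704⁴)/32 = 2.831×10^-5 m⁴.
Shear stress varies linearly with radius: τ = T·r/J = 4380 × 0.0404 / 2.831×10^-5 = 6.251×10^6 Pa.

6250 kPa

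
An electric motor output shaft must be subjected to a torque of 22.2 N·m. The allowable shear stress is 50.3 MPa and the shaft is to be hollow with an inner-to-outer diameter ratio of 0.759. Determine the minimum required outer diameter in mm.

For a hollow shaft with d_i/d_o = 0.759: τ_max = 16T/(π d_o³ (1−k⁴)), so d_o = [16T/(π τ_allow (1−k⁴))]^(1/3) = [16·22.20/(π·5.03×10^7·0.6681)]^(1/3) = 0.01498 m.

15.0 mm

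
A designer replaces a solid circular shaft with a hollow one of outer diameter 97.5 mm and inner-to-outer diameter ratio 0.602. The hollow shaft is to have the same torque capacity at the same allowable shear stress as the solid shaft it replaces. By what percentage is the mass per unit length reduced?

Equal τ_max and T ⇒ the solid shaft needs d_s³ = d_o³(1−k⁴), so d_s = 97.5·(1−0.602⁴)^(1/3) = 93.03 mm.
Area ratio A_h/A_s = d_o²(1−k²)/d_s² = (1−k²)/(1−k⁴)^(2/3) = 0.7003.
Mass saving = 1 − 0.7003 = 30.0 %.

30.0 %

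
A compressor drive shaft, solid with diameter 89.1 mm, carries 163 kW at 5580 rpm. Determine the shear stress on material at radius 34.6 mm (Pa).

1.56e6 Pa

ω = 2π·5580/60 = 584.3 rad/s, so T = P/ω = 163×10³ / 584.3 = 278.9 N·m.
J = πd⁴/32 = π(0.0891)⁴/32 = 6.187×10^-6 m⁴.
Shear stress varies linearly with radius: τ = T·r/J = 278.9 × 0.0346 / 6.187×10^-6 = 1.560×10^6 Pa.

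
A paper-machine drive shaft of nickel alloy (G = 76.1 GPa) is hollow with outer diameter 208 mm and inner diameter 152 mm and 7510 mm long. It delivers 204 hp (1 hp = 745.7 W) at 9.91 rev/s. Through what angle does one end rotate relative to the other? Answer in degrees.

0.105°

ω = 2π·9.91 = 62.27 rad/s, so T = P/ω = 204×745.7 / 62.27 = 2443 N·m.
J = π(d_o⁴ − d_i⁴)/32 = π(0.208⁴ − 0.152⁴)/32 = 1.314×10^-4 m⁴.
θ = T·L/(G·J) = 2443 × 7.51 / (76.1×10⁹ × 1.314×10^-4) = 1.835×10^-3 rad.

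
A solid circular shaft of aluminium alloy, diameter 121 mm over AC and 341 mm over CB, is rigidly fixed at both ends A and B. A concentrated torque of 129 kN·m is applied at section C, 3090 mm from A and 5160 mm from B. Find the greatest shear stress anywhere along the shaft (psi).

Compatibility: T_A·a/J_AC = T_B·b/J_CB with T_A + T_B = T₀.
J_AC = 2.10×10^-5 m⁴, J_CB = 1.33×10^-3 m⁴, so T_A = T₀·(J_AC/a)/((J_AC/a)+(J_CB/b)) = 3327 N·m, T_B = 125700 N·m.
τ in each portion: τ_AC = 9.56×10^6 Pa, τ_CB = 1.61×10^7 Pa; maximum is in CB.
τ_max = T_CB·r/J = 125700·0.171/1.33×10^-3 = 1.614×10^7 Pa.

2340 psi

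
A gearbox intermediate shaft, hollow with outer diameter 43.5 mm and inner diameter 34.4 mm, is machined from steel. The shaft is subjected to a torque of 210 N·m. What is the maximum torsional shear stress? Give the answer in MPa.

J = π(d_o⁴ − d_i⁴)/32 = π(0.0435⁴ − 0.0344⁴)/32 = 2.140×10^-7 m⁴.
τ_max = T·r/J = 210.0 × 0.0217 / 2.140×10^-7 = 2.134×10^7 Pa.

21.3 MPa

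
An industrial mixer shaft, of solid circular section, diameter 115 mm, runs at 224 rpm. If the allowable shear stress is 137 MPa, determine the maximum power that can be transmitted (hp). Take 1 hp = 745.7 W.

1290 hp

J = πd⁴/32 = π(0.115)⁴/32 = 1.717×10^-5 m⁴.
T_max = τ_allow·J/r = 1.37×10^8 × 1.717×10^-5 / 0.0575 = 40910 N·m.
ω = 2π·224/60 = 23.46 rad/s, so P_max = T_max·ω = 9.597×10^5 W.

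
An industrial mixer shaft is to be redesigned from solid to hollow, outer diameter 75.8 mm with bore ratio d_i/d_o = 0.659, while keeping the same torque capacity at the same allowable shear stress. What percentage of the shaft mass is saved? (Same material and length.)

35.0 %

Equal τ_max and T ⇒ the solid shaft needs d_s³ = d_o³(1−k⁴), so d_s = 75.8·(1−0.659⁴)^(1/3) = 70.70 mm.
Area ratio A_h/A_s = d_o²(1−k²)/d_s² = (1−k²)/(1−k⁴)^(2/3) = 0.6503.
Mass saving = 1 − 0.6503 = 35.0 %.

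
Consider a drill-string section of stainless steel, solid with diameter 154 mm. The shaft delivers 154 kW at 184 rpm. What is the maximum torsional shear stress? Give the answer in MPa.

ω = 2π·184/60 = 19.27 rad/s, so T = P/ω = 154×10³ / 19.27 = 7992 N·m.
J = πd⁴/32 = π(0.154)⁴/32 = 5.522×10^-5 m⁴.
τ_max = T·r/J = 7992 × 0.0770 / 5.522×10^-5 = 1.115×10^7 Pa.

11.1 MPa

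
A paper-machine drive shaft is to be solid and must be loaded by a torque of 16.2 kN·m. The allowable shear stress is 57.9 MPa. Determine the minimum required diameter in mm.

113 mm

For a solid shaft τ_max = 16T/(πd³), so d = (16T/(π τ_allow))^(1/3) = (16·16200/(π·5.79×10^7))^(1/3) = 0.1125 m.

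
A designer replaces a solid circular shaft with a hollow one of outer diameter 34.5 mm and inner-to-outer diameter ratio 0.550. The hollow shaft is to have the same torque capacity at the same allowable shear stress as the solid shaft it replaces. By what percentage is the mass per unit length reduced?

Equal τ_max and T ⇒ the solid shaft needs d_s³ = d_o³(1−k⁴), so d_s = 34.5·(1−0.550⁴)^(1/3) = 33.41 mm.
Area ratio A_h/A_s = d_o²(1−k²)/d_s² = (1−k²)/(1−k⁴)^(2/3) = 0.7436.
Mass saving = 1 − 0.7436 = 25.6 %.

25.6 %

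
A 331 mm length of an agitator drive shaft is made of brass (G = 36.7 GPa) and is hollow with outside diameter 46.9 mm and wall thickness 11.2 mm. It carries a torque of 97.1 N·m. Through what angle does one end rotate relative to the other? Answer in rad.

J = π(d_o⁴ − d_i⁴)/32 = π(0.0469⁴ − 0.0245⁴)/32 = 4.396×10^-7 m⁴.
θ = T·L/(G·J) = 97.10 × 0.331 / (36.7×10⁹ × 4.396×10^-7) = 1.992×10^-3 rad.

0.00199 rad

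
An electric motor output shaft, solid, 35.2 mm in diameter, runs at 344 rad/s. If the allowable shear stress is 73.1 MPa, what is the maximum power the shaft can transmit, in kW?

215 kW

J = πd⁴/32 = π(0.0352)⁴/32 = 1.507×10^-7 m⁴.
T_max = τ_allow·J/r = 7.31×10^7 × 1.507×10^-7 / 0.0176 = 626.0 N·m.
ω = 344 rad/s, so P_max = T_max·ω = 2.153×10^5 W.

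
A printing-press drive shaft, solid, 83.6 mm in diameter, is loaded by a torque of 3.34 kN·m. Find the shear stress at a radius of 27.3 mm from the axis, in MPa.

J = πd⁴/32 = π(0.0836)⁴/32 = 4.795×10^-6 m⁴.
Shear stress varies linearly with radius: τ = T·r/J = 3340 × 0.0273 / 4.795×10^-6 = 1.901×10^7 Pa.

19.0 MPa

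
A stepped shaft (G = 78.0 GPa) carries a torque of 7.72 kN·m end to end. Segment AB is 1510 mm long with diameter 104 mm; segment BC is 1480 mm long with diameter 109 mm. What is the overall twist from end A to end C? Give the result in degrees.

1.35°

J_AB = π(0.104)⁴/32 = 1.15×10^-5 m⁴; J_BC = π(0.109)⁴/32 = 1.39×10^-5 m⁴.
θ = (T/G)·Σ L_i/J_i = (7720/78.0×10⁹)·(1.51/1.15×10^-5 + 1.48/1.39×10^-5) = 0.02358 rad.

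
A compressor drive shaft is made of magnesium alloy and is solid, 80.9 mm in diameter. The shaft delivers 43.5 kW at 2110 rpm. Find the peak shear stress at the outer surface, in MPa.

ω = 2π·2110/60 = 221.0 rad/s, so T = P/ω = 43.5×10³ / 221.0 = 196.9 N·m.
J = πd⁴/32 = π(0.0809)⁴/32 = 4.205×10^-6 m⁴.
τ_max = T·r/J = 196.9 × 0.0404 / 4.205×10^-6 = 1.894×10^6 Pa.

1.89 MPa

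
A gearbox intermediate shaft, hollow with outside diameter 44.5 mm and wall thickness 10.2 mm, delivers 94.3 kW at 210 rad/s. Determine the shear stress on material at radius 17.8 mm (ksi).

ω = 210 rad/s, so T = P/ω = 94.3×10³ / 210.0 = 449.0 N·m.
J = π(d_o⁴ − d_i⁴)/32 = π(0.0445⁴ − 0.0241⁴)/32 = 3.519×10^-7 m⁴.
Shear stress varies linearly with radius: τ = T·r/J = 449.0 × 0.0178 / 3.519×10^-7 = 2.272×10^7 Pa.

3.29 ksi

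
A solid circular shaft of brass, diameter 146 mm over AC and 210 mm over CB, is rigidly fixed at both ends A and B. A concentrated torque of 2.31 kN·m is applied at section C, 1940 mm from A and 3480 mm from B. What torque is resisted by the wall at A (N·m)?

Compatibility: T_A·a/J_AC = T_B·b/J_CB with T_A + T_B = T₀.
J_AC = 4.46×10^-5 m⁴, J_CB = 1.91×10^-4 m⁴, so T_A = T₀·(J_AC/a)/((J_AC/a)+(J_CB/b)) = 682.2 N·m, T_B = 1628 N·m.

682 N·m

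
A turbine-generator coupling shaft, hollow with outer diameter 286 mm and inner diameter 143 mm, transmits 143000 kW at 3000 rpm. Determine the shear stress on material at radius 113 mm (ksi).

12.1 ksi

ω = 2π·3000/60 = 314.2 rad/s, so T = P/ω = 143000×10³ / 314.2 = 455200 N·m.
J = π(d_o⁴ − d_i⁴)/32 = π(0.286⁴ − 0.143⁴)/32 = 6.158×10^-4 m⁴.
Shear stress varies linearly with radius: τ = T·r/J = 455200 × 0.113 / 6.158×10^-4 = 8.353×10^7 Pa.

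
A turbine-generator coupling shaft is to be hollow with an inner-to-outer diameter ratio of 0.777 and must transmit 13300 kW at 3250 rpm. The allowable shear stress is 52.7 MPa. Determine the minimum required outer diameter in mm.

181 mm

ω = 2π·3250/60 = 340.3 rad/s, so T = P/ω = 13300×10³ / 340.3 = 39080 N·m.
For a hollow shaft with d_i/d_o = 0.777: τ_max = 16T/(π d_o³ (1−k⁴)), so d_o = [16T/(π τ_allow (1−k⁴))]^(1/3) = [16·39080/(π·5.27×10^7·0.6355)]^(1/3) = 0.1811 m.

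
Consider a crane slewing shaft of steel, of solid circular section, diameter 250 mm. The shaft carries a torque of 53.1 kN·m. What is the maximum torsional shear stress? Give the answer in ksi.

J = πd⁴/32 = π(0.250)⁴/32 = 3.835×10^-4 m⁴.
τ_max = T·r/J = 53100 × 0.125 / 3.835×10^-4 = 1.731×10^7 Pa.

2.51 ksi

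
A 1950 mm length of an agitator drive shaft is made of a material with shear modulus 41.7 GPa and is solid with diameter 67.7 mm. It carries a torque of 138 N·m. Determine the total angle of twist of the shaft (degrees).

J = πd⁴/32 = π(0.0677)⁴/32 = 2.062×10^-6 m⁴.
θ = T·L/(G·J) = 138.0 × 1.95 / (41.7×10⁹ × 2.062×10^-6) = 3.129×10^-3 rad.

0.179°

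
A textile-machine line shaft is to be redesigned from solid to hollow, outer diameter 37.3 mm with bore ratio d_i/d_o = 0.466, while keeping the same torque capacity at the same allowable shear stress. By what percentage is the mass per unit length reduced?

19.2 %

Equal τ_max and T ⇒ the solid shaft needs d_s³ = d_o³(1−k⁴), so d_s = 37.3·(1−0.466⁴)^(1/3) = 36.70 mm.
Area ratio A_h/A_s = d_o²(1−k²)/d_s² = (1−k²)/(1−k⁴)^(2/3) = 0.8085.
Mass saving = 1 − 0.8085 = 19.2 %.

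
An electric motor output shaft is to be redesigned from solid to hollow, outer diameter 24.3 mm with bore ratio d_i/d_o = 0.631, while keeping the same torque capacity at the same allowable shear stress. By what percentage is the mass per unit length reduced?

32.5 %

Equal τ_max and T ⇒ the solid shaft needs d_s³ = d_o³(1−k⁴), so d_s = 24.3·(1−0.631⁴)^(1/3) = 22.94 mm.
Area ratio A_h/A_s = d_o²(1−k²)/d_s² = (1−k²)/(1−k⁴)^(2/3) = 0.6752.
Mass saving = 1 − 0.6752 = 32.5 %.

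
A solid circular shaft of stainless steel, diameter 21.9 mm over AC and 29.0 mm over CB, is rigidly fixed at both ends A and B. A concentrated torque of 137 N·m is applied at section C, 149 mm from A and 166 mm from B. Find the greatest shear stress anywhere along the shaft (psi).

Compatibility: T_A·a/J_AC = T_B·b/J_CB with T_A + T_B = T₀.
J_AC = 2.26×10^-8 m⁴, J_CB = 6.94×10^-8 m⁴, so T_A = T₀·(J_AC/a)/((J_AC/a)+(J_CB/b)) = 36.44 N·m, T_B = 100.6 N·m.
τ in each portion: τ_AC = 1.77×10^7 Pa, τ_CB = 2.10×10^7 Pa; maximum is in CB.
τ_max = T_CB·r/J = 100.6·0.0145/6.94×10^-8 = 2.100×10^7 Pa.

3050 psi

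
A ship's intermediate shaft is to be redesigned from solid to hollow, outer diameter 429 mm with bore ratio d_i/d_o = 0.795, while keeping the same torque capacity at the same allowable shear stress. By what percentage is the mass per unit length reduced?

48.3 %

Equal τ_max and T ⇒ the solid shaft needs d_s³ = d_o³(1−k⁴), so d_s = 429·(1−0.795⁴)^(1/3) = 361.9 mm.
Area ratio A_h/A_s = d_o²(1−k²)/d_s² = (1−k²)/(1−k⁴)^(2/3) = 0.5170.
Mass saving = 1 − 0.5170 = 48.3 %.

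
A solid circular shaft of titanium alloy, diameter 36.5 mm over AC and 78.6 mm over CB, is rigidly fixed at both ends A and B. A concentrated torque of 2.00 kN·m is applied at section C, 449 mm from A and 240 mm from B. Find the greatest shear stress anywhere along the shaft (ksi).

2.97 ksi

Compatibility: T_A·a/J_AC = T_B·b/J_CB with T_A + T_B = T₀.
J_AC = 1.74×10^-7 m⁴, J_CB = 3.75×10^-6 m⁴, so T_A = T₀·(J_AC/a)/((J_AC/a)+(J_CB/b)) = 48.51 N·m, T_B = 1951 N·m.
τ in each portion: τ_AC = 5.08×10^6 Pa, τ_CB = 2.05×10^7 Pa; maximum is in CB.
τ_max = T_CB·r/J = 1951·0.0393/3.75×10^-6 = 2.047×10^7 Pa.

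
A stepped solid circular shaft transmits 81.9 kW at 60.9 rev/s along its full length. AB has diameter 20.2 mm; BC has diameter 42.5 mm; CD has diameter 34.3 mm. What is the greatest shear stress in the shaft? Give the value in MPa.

ω = 2π·60.9 = 382.6 rad/s, so T = P/ω = 81.9×10³ / 382.6 = 214.0 N·m.
Under the same torque, τ_max = 16T/(πd³) is largest where d is smallest — segment AB (d = 20.2 mm).
τ_max = 16·214.0/(π·(0.0202)³) = 1.323×10^8 Pa.

132 MPa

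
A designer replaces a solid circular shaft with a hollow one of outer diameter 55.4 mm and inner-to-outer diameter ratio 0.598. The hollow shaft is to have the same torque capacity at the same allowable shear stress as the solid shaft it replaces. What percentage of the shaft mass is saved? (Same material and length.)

Equal τ_max and T ⇒ the solid shaft needs d_s³ = d_o³(1−k⁴), so d_s = 55.4·(1−0.598⁴)^(1/3) = 52.93 mm.
Area ratio A_h/A_s = d_o²(1−k²)/d_s² = (1−k²)/(1−k⁴)^(2/3) = 0.7038.
Mass saving = 1 − 0.7038 = 29.6 %.

29.6 %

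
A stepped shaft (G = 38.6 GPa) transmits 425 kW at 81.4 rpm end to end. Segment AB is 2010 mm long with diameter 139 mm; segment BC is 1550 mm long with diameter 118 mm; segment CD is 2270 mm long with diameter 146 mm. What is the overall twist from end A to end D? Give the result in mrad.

ω = 2π·81.4/60 = 8.524 rad/s, so T = P/ω = 425×10³ / 8.524 = 49860 N·m.
J_AB = π(0.139)⁴/32 = 3.66×10^-5 m⁴; J_BC = π(0.118)⁴/32 = 1.90×10^-5 m⁴; J_CD = π(0.146)⁴/32 = 4.46×10^-5 m⁴.
θ = (T/G)·Σ L_i/J_i = (49860/38.6×10⁹)·(2.01/3.66×10^-5 + 1.55/1.90×10^-5 + 2.27/4.46×10^-5) = 0.2418 rad.

242 mrad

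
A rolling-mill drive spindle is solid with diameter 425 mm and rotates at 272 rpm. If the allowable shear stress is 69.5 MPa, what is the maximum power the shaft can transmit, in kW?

J = πd⁴/32 = π(0.425)⁴/32 = 3.203×10^-3 m⁴.
T_max = τ_allow·J/r = 6.95×10^7 × 3.203×10^-3 / 0.212 = 1.048e6 N·m.
ω = 2π·272/60 = 28.48 rad/s, so P_max = T_max·ω = 2.984×10^7 W.

29800 kW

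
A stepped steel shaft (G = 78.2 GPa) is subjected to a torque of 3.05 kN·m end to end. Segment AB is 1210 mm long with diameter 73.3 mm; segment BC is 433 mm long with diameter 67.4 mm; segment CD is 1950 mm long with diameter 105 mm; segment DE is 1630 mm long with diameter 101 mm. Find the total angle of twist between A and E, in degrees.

J_AB = π(0.0733)⁴/32 = 2.83×10^-6 m⁴; J_BC = π(0.0674)⁴/32 = 2.03×10^-6 m⁴; J_CD = π(0.105)⁴/32 = 1.19×10^-5 m⁴; J_DE = π(0.101)⁴/32 = 1.02×10^-5 m⁴.
θ = (T/G)·Σ L_i/J_i = (3050/78.2×10⁹)·(1.21/2.83×10^-6 + 0.433/2.03×10^-6 + 1.95/1.19×10^-5 + 1.63/1.02×10^-5) = 0.03758 rad.

2.15°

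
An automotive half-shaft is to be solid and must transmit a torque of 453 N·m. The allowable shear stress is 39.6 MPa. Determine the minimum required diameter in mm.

38.8 mm

For a solid shaft τ_max = 16T/(πd³), so d = (16T/(π τ_allow))^(1/3) = (16·453.0/(π·3.96×10^7))^(1/3) = 0.03877 m.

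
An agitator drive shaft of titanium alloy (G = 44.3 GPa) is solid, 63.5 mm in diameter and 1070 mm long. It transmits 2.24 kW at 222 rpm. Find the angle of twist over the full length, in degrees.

ω = 2π·222/60 = 23.25 rad/s, so T = P/ω = 2.24×10³ / 23.25 = 96.35 N·m.
J = πd⁴/32 = π(0.0635)⁴/32 = 1.596×10^-6 m⁴.
θ = T·L/(G·J) = 96.35 × 1.07 / (44.3×10⁹ × 1.596×10^-6) = 1.458×10^-3 rad.

0.0835°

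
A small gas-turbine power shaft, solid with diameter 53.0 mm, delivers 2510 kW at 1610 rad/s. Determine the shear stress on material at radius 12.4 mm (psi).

3620 psi

ω = 1610 rad/s, so T = P/ω = 2510×10³ / 1610 = 1559 N·m.
J = πd⁴/32 = π(0.0530)⁴/32 = 7.746×10^-7 m⁴.
Shear stress varies linearly with radius: τ = T·r/J = 1559 × 0.0124 / 7.746×10^-7 = 2.496×10^7 Pa.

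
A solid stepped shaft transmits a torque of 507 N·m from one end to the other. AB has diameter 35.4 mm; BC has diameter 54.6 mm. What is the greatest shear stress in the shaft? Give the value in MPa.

58.2 MPa

Under the same torque, τ_max = 16T/(πd³) is largest where d is smallest — segment AB (d = 35.4 mm).
τ_max = 16·507.0/(π·(0.0354)³) = 5.821×10^7 Pa.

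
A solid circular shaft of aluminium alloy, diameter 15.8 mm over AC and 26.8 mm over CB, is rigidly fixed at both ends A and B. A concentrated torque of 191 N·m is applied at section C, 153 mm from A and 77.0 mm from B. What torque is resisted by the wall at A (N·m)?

Compatibility: T_A·a/J_AC = T_B·b/J_CB with T_A + T_B = T₀.
J_AC = 6.12×10^-9 m⁴, J_CB = 5.06×10^-8 m⁴, so T_A = T₀·(J_AC/a)/((J_AC/a)+(J_CB/b)) = 10.95 N·m, T_B = 180.1 N·m.

10.9 N·m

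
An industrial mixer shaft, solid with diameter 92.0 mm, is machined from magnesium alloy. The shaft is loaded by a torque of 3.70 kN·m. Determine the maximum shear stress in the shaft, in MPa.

J = πd⁴/32 = π(0.0920)⁴/32 = 7.033×10^-6 m⁴.
τ_max = T·r/J = 3700 × 0.0460 / 7.033×10^-6 = 2.420×10^7 Pa.

24.2 MPa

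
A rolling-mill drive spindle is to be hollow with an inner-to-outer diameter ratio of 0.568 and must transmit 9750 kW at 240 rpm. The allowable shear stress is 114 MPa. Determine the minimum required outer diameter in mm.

268 mm

ω = 2π·240/60 = 25.13 rad/s, so T = P/ω = 9750×10³ / 25.13 = 387900 N·m.
For a hollow shaft with d_i/d_o = 0.568: τ_max = 16T/(π d_o³ (1−k⁴)), so d_o = [16T/(π τ_allow (1−k⁴))]^(1/3) = [16·387900/(π·1.14×10^8·0.8959)]^(1/3) = 0.2684 m.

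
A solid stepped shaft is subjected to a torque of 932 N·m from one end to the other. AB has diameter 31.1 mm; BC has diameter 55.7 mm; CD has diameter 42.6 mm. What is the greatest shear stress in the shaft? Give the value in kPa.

Under the same torque, τ_max = 16T/(πd³) is largest where d is smallest — segment AB (d = 31.1 mm).
τ_max = 16·932.0/(π·(0.0311)³) = 1.578×10^8 Pa.

158000 kPa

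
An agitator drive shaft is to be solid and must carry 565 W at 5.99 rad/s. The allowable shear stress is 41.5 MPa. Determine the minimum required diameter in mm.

22.6 mm

ω = 5.99 rad/s, so T = P/ω = 565 / 5.990 = 94.32 N·m.
For a solid shaft τ_max = 16T/(πd³), so d = (16T/(π τ_allow))^(1/3) = (16·94.32/(π·4.15×10^7))^(1/3) = 0.02262 m.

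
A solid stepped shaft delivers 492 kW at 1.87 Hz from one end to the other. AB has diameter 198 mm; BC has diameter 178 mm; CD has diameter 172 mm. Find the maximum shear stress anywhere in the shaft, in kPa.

41900 kPa

ω = 2π·1.87 = 11.75 rad/s, so T = P/ω = 492×10³ / 11.75 = 41870 N·m.
Under the same torque, τ_max = 16T/(πd³) is largest where d is smallest — segment CD (d = 172 mm).
τ_max = 16·41870/(π·(0.172)³) = 4.191×10^7 Pa.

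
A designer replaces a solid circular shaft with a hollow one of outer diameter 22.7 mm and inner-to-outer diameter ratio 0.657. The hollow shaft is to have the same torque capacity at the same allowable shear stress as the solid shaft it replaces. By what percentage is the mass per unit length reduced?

34.8 %

Equal τ_max and T ⇒ the solid shaft needs d_s³ = d_o³(1−k⁴), so d_s = 22.7·(1−0.657⁴)^(1/3) = 21.19 mm.
Area ratio A_h/A_s = d_o²(1−k²)/d_s² = (1−k²)/(1−k⁴)^(2/3) = 0.6521.
Mass saving = 1 − 0.6521 = 34.8 %.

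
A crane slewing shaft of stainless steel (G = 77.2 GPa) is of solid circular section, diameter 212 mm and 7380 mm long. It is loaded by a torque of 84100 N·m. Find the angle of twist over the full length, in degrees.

2.32°

J = πd⁴/32 = π(0.212)⁴/32 = 1.983×10^-4 m⁴.
θ = T·L/(G·J) = 84100 × 7.38 / (77.2×10⁹ × 1.983×10^-4) = 0.04054 rad.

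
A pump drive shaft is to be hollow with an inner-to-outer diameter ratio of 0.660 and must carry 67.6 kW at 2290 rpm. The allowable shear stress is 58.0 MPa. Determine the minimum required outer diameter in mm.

31.3 mm

ω = 2π·2290/60 = 239.8 rad/s, so T = P/ω = 67.6×10³ / 239.8 = 281.9 N·m.
For a hollow shaft with d_i/d_o = 0.660: τ_max = 16T/(π d_o³ (1−k⁴)), so d_o = [16T/(π τ_allow (1−k⁴))]^(1/3) = [16·281.9/(π·5.80×10^7·0.8103)]^(1/3) = 0.03126 m.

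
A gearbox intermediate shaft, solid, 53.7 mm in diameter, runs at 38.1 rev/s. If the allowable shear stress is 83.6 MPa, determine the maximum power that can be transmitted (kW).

609 kW

J = πd⁴/32 = π(0.0537)⁴/32 = 8.164×10^-7 m⁴.
T_max = τ_allow·J/r = 8.36×10^7 × 8.164×10^-7 / 0.0269 = 2542 N·m.
ω = 2π·38.1 = 239.4 rad/s, so P_max = T_max·ω = 6.085×10^5 W.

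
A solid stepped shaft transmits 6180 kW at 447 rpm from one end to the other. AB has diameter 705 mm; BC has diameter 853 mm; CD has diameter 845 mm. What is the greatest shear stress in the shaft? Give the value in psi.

278 psi

ω = 2π·447/60 = 46.81 rad/s, so T = P/ω = 6180×10³ / 46.81 = 132000 N·m.
Under the same torque, τ_max = 16T/(πd³) is largest where d is smallest — segment AB (d = 705 mm).
τ_max = 16·132000/(π·(0.705)³) = 1.919×10^6 Pa.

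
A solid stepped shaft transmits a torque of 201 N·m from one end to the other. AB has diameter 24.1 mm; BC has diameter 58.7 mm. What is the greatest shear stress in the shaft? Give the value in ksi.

10.6 ksi

Under the same torque, τ_max = 16T/(πd³) is largest where d is smallest — segment AB (d = 24.1 mm).
τ_max = 16·201.0/(π·(0.0241)³) = 7.313×10^7 Pa.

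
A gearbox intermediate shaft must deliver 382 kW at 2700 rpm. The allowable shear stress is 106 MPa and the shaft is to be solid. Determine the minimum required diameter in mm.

ω = 2π·2700/60 = 282.7 rad/s, so T = P/ω = 382×10³ / 282.7 = 1351 N·m.
For a solid shaft τ_max = 16T/(πd³), so d = (16T/(π τ_allow))^(1/3) = (16·1351/(π·1.06×10^8))^(1/3) = 0.04019 m.

40.2 mm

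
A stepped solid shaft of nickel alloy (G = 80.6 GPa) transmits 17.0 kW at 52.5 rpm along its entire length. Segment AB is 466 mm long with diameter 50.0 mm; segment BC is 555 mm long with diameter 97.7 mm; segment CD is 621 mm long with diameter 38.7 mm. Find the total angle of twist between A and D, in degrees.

8.00°

ω = 2π·52.5/60 = 5.498 rad/s, so T = P/ω = 17.0×10³ / 5.498 = 3092 N·m.
J_AB = π(0.0500)⁴/32 = 6.14×10^-7 m⁴; J_BC = π(0.0977)⁴/32 = 8.94×10^-6 m⁴; J_CD = π(0.0387)⁴/32 = 2.20×10^-7 m⁴.
θ = (T/G)·Σ L_i/J_i = (3092/80.6×10⁹)·(0.466/6.14×10^-7 + 0.555/8.94×10^-6 + 0.621/2.20×10^-7) = 0.1397 rad.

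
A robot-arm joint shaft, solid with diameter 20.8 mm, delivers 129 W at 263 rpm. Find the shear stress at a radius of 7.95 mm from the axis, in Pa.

2.03e6 Pa

ω = 2π·263/60 = 27.54 rad/s, so T = P/ω = 129 / 27.54 = 4.684 N·m.
J = πd⁴/32 = π(0.0208)⁴/32 = 1.838×10^-8 m⁴.
Shear stress varies linearly with radius: τ = T·r/J = 4.684 × 0.00795 / 1.838×10^-8 = 2.026×10^6 Pa.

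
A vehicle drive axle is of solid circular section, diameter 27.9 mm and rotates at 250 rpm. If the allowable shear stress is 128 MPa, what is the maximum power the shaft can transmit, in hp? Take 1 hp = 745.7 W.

19.2 hp

J = πd⁴/32 = π(0.0279)⁴/32 = 5.949×10^-8 m⁴.
T_max = τ_allow·J/r = 1.28×10^8 × 5.949×10^-8 / 0.0139 = 545.8 N·m.
ω = 2π·250/60 = 26.18 rad/s, so P_max = T_max·ω = 1.429×10^4 W.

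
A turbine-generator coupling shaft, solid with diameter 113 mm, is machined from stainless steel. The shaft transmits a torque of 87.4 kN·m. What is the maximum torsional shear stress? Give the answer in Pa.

3.08e8 Pa

J = πd⁴/32 = π(0.113)⁴/32 = 1.601×10^-5 m⁴.
τ_max = T·r/J = 87400 × 0.0565 / 1.601×10^-5 = 3.085×10^8 Pa.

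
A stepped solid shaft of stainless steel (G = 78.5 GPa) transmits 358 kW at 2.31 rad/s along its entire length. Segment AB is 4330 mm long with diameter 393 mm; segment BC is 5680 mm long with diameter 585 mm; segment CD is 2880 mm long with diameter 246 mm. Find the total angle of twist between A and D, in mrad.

ω = 2.31 rad/s, so T = P/ω = 358×10³ / 2.310 = 155000 N·m.
J_AB = π(0.393)⁴/32 = 2.34×10^-3 m⁴; J_BC = π(0.585)⁴/32 = 0.0115 m⁴; J_CD = π(0.246)⁴/32 = 3.60×10^-4 m⁴.
θ = (T/G)·Σ L_i/J_i = (155000/78.5×10⁹)·(4.33/2.34×10^-3 + 5.68/0.0115 + 2.88/3.60×10^-4) = 0.02044 rad.

20.4 mrad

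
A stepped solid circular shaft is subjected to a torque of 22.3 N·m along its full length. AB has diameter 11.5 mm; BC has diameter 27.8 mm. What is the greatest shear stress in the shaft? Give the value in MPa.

74.7 MPa

Under the same torque, τ_max = 16T/(πd³) is largest where d is smallest — segment AB (d = 11.5 mm).
τ_max = 16·22.30/(π·(0.0115)³) = 7.468×10^7 Pa.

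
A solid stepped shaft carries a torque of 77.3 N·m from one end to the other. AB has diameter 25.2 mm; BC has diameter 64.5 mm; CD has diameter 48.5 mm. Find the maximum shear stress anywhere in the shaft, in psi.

Under the same torque, τ_max = 16T/(πd³) is largest where d is smallest — segment AB (d = 25.2 mm).
τ_max = 16·77.30/(π·(0.0252)³) = 2.460×10^7 Pa.

3570 psi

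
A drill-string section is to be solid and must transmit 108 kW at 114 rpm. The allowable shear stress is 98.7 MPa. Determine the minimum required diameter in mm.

77.6 mm

ω = 2π·114/60 = 11.94 rad/s, so T = P/ω = 108×10³ / 11.94 = 9047 N·m.
For a solid shaft τ_max = 16T/(πd³), so d = (16T/(π τ_allow))^(1/3) = (16·9047/(π·9.87×10^7))^(1/3) = 0.07757 m.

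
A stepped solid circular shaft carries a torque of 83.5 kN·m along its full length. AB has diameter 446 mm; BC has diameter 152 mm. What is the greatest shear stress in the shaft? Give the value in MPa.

121 MPa

Under the same torque, τ_max = 16T/(πd³) is largest where d is smallest — segment BC (d = 152 mm).
τ_max = 16·83500/(π·(0.152)³) = 1.211×10^8 Pa.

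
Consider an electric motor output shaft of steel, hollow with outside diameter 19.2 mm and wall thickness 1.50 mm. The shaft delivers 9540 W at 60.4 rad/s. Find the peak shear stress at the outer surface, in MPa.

ω = 60.4 rad/s, so T = P/ω = 9540 / 60.40 = 157.9 N·m.
J = π(d_o⁴ − d_i⁴)/32 = π(0.0192⁴ − 0.0162⁴)/32 = 6.580×10^-9 m⁴.
τ_max = T·r/J = 157.9 × 0.00960 / 6.580×10^-9 = 2.304×10^8 Pa.

230 MPa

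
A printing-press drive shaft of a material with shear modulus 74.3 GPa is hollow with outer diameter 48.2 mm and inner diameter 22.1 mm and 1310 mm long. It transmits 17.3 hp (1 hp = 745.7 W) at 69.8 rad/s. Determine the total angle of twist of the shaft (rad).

0.00643 rad

ω = 69.8 rad/s, so T = P/ω = 17.3×745.7 / 69.80 = 184.8 N·m.
J = π(d_o⁴ − d_i⁴)/32 = π(0.0482⁴ − 0.0221⁴)/32 = 5.065×10^-7 m⁴.
θ = T·L/(G·J) = 184.8 × 1.31 / (74.3×10⁹ × 5.065×10^-7) = 6.434×10^-3 rad.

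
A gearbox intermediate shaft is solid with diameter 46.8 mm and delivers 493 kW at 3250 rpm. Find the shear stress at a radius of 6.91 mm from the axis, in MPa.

21.3 MPa

ω = 2π·3250/60 = 340.3 rad/s, so T = P/ω = 493×10³ / 340.3 = 1449 N·m.
J = πd⁴/32 = π(0.0468)⁴/32 = 4.710×10^-7 m⁴.
Shear stress varies linearly with radius: τ = T·r/J = 1449 × 0.00691 / 4.710×10^-7 = 2.125×10^7 Pa.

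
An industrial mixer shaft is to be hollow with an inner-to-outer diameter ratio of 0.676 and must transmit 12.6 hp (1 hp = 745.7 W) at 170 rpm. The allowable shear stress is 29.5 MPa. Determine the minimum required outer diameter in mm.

ω = 2π·170/60 = 17.80 rad/s, so T = P/ω = 12.6×745.7 / 17.80 = 527.8 N·m.
For a hollow shaft with d_i/d_o = 0.676: τ_max = 16T/(π d_o³ (1−k⁴)), so d_o = [16T/(π τ_allow (1−k⁴))]^(1/3) = [16·527.8/(π·2.95×10^7·0.7912)]^(1/3) = 0.04865 m.

48.7 mm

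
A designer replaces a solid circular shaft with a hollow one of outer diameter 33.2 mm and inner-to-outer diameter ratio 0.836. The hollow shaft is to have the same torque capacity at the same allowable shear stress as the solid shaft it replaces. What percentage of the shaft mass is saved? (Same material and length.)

Equal τ_max and T ⇒ the solid shaft needs d_s³ = d_o³(1−k⁴), so d_s = 33.2·(1−0.836⁴)^(1/3) = 26.55 mm.
Area ratio A_h/A_s = d_o²(1−k²)/d_s² = (1−k²)/(1−k⁴)^(2/3) = 0.4708.
Mass saving = 1 − 0.4708 = 52.9 %.

52.9 %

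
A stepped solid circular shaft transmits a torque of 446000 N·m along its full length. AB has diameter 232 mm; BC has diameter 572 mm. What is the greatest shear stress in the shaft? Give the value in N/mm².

Under the same torque, τ_max = 16T/(πd³) is largest where d is smallest — segment AB (d = 232 mm).
τ_max = 16·446000/(π·(0.232)³) = 1.819×10^8 Pa.

182 N/mm²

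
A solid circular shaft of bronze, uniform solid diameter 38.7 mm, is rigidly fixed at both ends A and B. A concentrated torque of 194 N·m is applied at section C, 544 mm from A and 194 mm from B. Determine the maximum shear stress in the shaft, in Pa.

With uniform GJ and both ends fixed, compatibility θ_AC = θ_CB gives T_A·a = T_B·b, together with T_A + T_B = T₀.
T_A = T₀·b/(a+b) = 194.0·194/738.0 = 51.00 N·m; T_B = 143.0 N·m.
τ in each portion: τ_AC = 4.48×10^6 Pa, τ_CB = 1.26×10^7 Pa; maximum is in CB.
τ_max = T_CB·r/J = 143.0·0.0194/2.20×10^-7 = 1.257×10^7 Pa.

1.26e7 Pa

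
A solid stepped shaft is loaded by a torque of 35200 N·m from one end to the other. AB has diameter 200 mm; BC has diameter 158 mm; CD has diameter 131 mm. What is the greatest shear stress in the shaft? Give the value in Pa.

Under the same torque, τ_max = 16T/(πd³) is largest where d is smallest — segment CD (d = 131 mm).
τ_max = 16·35200/(π·(0.131)³) = 7.974×10^7 Pa.

7.97e7 Pa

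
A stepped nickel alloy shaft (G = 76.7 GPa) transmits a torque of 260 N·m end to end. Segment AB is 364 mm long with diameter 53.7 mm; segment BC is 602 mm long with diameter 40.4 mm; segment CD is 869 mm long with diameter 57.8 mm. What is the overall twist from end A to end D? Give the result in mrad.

J_AB = π(0.0537)⁴/32 = 8.16×10^-7 m⁴; J_BC = π(0.0404)⁴/32 = 2.62×10^-7 m⁴; J_CD = π(0.0578)⁴/32 = 1.10×10^-6 m⁴.
θ = (T/G)·Σ L_i/J_i = (260.0/76.7×10⁹)·(0.364/8.16×10^-7 + 0.602/2.62×10^-7 + 0.869/1.10×10^-6) = 0.01200 rad.

12.0 mrad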